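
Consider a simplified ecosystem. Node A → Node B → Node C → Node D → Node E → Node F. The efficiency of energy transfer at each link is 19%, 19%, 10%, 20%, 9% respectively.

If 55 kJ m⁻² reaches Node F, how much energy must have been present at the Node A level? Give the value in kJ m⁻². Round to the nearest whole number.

846414 kJ m⁻²

Cumulative transfer efficiency: 0.19 × 0.19 × 0.1 × 0.2 × 0.09 = 0.00006498
Node A energy = 55 / 0.00006498 = 846414 kJ m⁻²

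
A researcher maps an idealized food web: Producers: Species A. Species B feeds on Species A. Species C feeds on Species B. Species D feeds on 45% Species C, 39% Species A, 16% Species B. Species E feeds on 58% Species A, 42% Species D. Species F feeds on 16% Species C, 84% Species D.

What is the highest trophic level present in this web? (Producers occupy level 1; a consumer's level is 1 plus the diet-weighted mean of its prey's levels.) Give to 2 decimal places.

Species B: 1 + 1 = 2
Species C: 1 + 2 = 3
Species D: 1 + (0.45×3 + 0.39×1 + 0.16×2) = 3.06
Species E: 1 + (0.58×1 + 0.42×3.06) = 2.8652
Species F: 1 + (0.16×3 + 0.84×3.06) = 4.0504

4.05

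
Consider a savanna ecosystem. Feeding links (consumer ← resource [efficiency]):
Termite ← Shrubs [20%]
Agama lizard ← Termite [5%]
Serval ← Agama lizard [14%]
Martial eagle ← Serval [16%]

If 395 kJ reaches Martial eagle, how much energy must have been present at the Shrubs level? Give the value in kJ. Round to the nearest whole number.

Cumulative transfer efficiency: 0.2 × 0.05 × 0.14 × 0.16 = 0.000224
Shrubs energy = 395 / 0.000224 = 1763393 kJ

1763393 kJ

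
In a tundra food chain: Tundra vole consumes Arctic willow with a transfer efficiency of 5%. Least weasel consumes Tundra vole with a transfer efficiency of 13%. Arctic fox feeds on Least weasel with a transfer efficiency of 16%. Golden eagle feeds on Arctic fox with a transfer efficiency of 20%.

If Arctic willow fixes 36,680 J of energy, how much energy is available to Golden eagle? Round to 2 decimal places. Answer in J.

7.63 J

Tundra vole: 36680 × 0.05 = 1834 J
Least weasel: 1834 × 0.13 = 238.42 J
Arctic fox: 238.42 × 0.16 = 38.1472 J
Golden eagle: 38.1472 × 0.2 = 7.62944 J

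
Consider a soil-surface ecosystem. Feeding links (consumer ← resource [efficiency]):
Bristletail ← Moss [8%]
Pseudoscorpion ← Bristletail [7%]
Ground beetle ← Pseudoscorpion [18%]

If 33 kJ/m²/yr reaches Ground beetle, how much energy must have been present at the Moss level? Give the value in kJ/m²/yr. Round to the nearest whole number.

Cumulative transfer efficiency: 0.08 × 0.07 × 0.18 = 0.001008
Moss energy = 33 / 0.001008 = 32738 kJ/m²/yr

32738 kJ/m²/yr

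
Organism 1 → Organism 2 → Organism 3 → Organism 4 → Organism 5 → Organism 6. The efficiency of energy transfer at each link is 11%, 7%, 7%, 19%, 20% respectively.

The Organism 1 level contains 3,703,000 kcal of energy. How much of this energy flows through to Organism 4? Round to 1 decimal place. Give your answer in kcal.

Organism 2: 3703000 × 0.11 = 407330 kcal
Organism 3: 407330 × 0.07 = 28513.1 kcal
Organism 4: 28513.1 × 0.07 = 1995.917 kcal

1995.9 kcal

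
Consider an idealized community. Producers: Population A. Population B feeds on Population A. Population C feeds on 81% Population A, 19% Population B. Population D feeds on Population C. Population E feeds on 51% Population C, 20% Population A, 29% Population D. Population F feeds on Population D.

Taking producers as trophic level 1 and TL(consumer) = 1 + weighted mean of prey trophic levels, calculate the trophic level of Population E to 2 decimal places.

3.24

Population B: 1 + 1 = 2
Population C: 1 + (0.81×1 + 0.19×2) = 2.19
Population D: 1 + 2.19 = 3.19
Population E: 1 + (0.51×2.19 + 0.2×1 + 0.29×3.19) = 3.242
Population F: 1 + 3.19 = 4.19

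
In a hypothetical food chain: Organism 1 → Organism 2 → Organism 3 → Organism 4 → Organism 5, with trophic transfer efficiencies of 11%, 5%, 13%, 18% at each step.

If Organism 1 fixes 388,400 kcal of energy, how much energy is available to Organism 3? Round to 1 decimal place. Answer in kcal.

Organism 2: 388400 × 0.11 = 42724 kcal
Organism 3: 42724 × 0.05 = 2136.2 kcal

2136.2 kcal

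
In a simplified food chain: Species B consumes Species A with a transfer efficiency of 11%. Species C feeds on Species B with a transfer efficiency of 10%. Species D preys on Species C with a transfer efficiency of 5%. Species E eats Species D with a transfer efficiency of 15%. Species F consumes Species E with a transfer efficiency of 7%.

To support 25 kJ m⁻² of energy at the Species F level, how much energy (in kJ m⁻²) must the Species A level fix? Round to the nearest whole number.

Cumulative transfer efficiency: 0.11 × 0.1 × 0.05 × 0.15 × 0.07 = 0.000005775
Species A energy = 25 / 0.000005775 = 4329004 kJ m⁻²

4329004 kJ m⁻²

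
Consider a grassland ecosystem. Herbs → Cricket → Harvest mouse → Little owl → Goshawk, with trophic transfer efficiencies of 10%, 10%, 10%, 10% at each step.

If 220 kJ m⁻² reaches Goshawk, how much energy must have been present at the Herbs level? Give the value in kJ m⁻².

2200000 kJ m⁻²

Cumulative transfer efficiency: 0.1 × 0.1 × 0.1 × 0.1 = 0.0001
Herbs energy = 220 / 0.0001 = 2200000 kJ m⁻²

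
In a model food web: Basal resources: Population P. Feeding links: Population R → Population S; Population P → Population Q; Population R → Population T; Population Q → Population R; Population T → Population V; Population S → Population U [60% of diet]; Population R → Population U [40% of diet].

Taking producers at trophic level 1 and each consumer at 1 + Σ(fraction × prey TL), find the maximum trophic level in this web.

Population Q: 1 + 1 = 2
Population R: 1 + 2 = 3
Population S: 1 + 3 = 4
Population T: 1 + 3 = 4
Population U: 1 + (0.4×3 + 0.6×4) = 4.6
Population V: 1 + 4 = 5

5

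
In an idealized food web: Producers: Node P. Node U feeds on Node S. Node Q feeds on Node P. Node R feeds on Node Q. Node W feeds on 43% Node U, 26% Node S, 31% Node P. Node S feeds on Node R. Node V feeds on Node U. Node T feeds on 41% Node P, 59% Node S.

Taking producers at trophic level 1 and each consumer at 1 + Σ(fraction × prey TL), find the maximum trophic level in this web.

Node Q: 1 + 1 = 2
Node R: 1 + 2 = 3
Node S: 1 + 3 = 4
Node T: 1 + (0.41×1 + 0.59×4) = 3.77
Node U: 1 + 4 = 5
Node V: 1 + 5 = 6
Node W: 1 + (0.43×5 + 0.26×4 + 0.31×1) = 4.5

6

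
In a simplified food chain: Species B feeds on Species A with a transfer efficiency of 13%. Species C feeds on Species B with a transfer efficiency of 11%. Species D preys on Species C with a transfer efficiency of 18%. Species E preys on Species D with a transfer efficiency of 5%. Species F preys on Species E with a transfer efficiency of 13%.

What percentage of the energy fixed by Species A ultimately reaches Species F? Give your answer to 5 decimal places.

0.00167%

Product of link efficiencies: 0.13 × 0.11 × 0.18 × 0.05 × 0.13 = 0.000016731
As a percentage: 0.000016731 × 100 = 0.00167%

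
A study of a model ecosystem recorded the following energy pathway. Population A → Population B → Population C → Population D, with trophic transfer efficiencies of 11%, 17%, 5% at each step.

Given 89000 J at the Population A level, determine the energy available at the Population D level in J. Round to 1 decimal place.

83.2 J

Population B: 89000 × 0.11 = 9790 J
Population C: 9790 × 0.17 = 1664.3 J
Population D: 1664.3 × 0.05 = 83.215 J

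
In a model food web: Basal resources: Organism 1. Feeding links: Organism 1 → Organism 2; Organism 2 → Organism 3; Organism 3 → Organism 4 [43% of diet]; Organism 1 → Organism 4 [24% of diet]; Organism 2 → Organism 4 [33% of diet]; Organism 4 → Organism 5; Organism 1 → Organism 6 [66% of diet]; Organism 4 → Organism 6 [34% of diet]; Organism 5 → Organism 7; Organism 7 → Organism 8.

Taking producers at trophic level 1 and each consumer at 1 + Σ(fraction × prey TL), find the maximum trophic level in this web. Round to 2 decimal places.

6.19

Organism 2: 1 + 1 = 2
Organism 3: 1 + 2 = 3
Organism 4: 1 + (0.43×3 + 0.24×1 + 0.33×2) = 3.19
Organism 5: 1 + 3.19 = 4.19
Organism 6: 1 + (0.66×1 + 0.34×3.19) = 2.7446
Organism 7: 1 + 4.19 = 5.19
Organism 8: 1 + 5.19 = 6.19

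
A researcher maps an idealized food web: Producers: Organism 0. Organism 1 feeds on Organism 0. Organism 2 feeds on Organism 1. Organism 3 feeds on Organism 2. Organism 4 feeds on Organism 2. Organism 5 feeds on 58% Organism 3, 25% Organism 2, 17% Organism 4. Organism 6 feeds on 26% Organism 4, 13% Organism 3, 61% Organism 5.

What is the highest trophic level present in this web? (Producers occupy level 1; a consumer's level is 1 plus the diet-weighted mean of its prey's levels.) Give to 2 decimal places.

Organism 1: 1 + 1 = 2
Organism 2: 1 + 2 = 3
Organism 3: 1 + 3 = 4
Organism 4: 1 + 3 = 4
Organism 5: 1 + (0.58×4 + 0.25×3 + 0.17×4) = 4.75
Organism 6: 1 + (0.26×4 + 0.13×4 + 0.61×4.75) = 5.4575

5.46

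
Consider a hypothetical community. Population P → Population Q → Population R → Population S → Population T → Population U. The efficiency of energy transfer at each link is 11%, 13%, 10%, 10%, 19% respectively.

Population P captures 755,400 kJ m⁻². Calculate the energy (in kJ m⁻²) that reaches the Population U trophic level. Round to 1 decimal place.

20.5 kJ m⁻²

Population Q: 755400 × 0.11 = 83094 kJ m⁻²
Population R: 83094 × 0.13 = 10802.22 kJ m⁻²
Population S: 10802.22 × 0.1 = 1080.222 kJ m⁻²
Population T: 1080.222 × 0.1 = 108.0222 kJ m⁻²
Population U: 108.0222 × 0.19 = 20.524218 kJ m⁻²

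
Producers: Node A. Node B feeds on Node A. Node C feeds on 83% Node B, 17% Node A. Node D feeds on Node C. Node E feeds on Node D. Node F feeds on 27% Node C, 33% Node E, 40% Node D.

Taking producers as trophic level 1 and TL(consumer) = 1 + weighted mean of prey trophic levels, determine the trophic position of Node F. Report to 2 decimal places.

Node B: 1 + 1 = 2
Node C: 1 + (0.83×2 + 0.17×1) = 2.83
Node D: 1 + 2.83 = 3.83
Node E: 1 + 3.83 = 4.83
Node F: 1 + (0.27×2.83 + 0.33×4.83 + 0.4×3.83) = 4.89

4.89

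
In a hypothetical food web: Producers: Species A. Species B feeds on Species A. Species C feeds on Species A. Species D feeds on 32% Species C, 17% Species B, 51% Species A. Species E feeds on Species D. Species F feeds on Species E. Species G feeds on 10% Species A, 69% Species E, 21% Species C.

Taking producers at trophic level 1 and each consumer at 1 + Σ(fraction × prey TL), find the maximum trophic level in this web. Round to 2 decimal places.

Species B: 1 + 1 = 2
Species C: 1 + 1 = 2
Species D: 1 + (0.32×2 + 0.17×2 + 0.51×1) = 2.49
Species E: 1 + 2.49 = 3.49
Species F: 1 + 3.49 = 4.49
Species G: 1 + (0.1×1 + 0.69×3.49 + 0.21×2) = 3.9281

4.49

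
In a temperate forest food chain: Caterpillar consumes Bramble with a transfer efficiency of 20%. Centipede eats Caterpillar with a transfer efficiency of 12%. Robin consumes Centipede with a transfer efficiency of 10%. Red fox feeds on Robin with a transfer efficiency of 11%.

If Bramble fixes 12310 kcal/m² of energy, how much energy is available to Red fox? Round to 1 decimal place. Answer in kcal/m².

3.2 kcal/m²

Caterpillar: 12310 × 0.2 = 2462 kcal/m²
Centipede: 2462 × 0.12 = 295.44 kcal/m²
Robin: 295.44 × 0.1 = 29.544 kcal/m²
Red fox: 29.544 × 0.11 = 3.24984 kcal/m²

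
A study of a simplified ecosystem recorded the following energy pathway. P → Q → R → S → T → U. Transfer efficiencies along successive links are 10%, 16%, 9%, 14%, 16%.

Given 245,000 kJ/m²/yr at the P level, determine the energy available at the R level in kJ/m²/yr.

3920 kJ/m²/yr

Q: 245000 × 0.1 = 24500 kJ/m²/yr
R: 24500 × 0.16 = 3920 kJ/m²/yr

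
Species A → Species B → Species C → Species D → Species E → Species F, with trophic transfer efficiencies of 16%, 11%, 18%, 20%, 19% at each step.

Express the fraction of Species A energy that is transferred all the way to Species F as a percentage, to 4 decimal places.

Product of link efficiencies: 0.16 × 0.11 × 0.18 × 0.2 × 0.19 = 0.000120384
As a percentage: 0.000120384 × 100 = 0.0120%

0.0120%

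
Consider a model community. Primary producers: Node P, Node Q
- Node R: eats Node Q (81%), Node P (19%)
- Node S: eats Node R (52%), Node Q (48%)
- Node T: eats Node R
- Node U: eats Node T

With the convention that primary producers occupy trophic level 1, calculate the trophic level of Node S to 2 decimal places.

2.52

Node R: 1 + (0.81×1 + 0.19×1) = 2
Node S: 1 + (0.52×2 + 0.48×1) = 2.52
Node T: 1 + 2 = 3
Node U: 1 + 3 = 4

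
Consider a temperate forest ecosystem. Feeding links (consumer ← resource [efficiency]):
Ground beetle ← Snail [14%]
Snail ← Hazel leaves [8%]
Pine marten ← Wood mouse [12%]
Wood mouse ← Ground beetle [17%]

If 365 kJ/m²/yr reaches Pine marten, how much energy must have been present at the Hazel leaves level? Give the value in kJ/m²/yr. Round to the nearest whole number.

Cumulative transfer efficiency: 0.08 × 0.14 × 0.17 × 0.12 = 0.00022848
Hazel leaves energy = 365 / 0.00022848 = 1597514 kJ/m²/yr

1597514 kJ/m²/yr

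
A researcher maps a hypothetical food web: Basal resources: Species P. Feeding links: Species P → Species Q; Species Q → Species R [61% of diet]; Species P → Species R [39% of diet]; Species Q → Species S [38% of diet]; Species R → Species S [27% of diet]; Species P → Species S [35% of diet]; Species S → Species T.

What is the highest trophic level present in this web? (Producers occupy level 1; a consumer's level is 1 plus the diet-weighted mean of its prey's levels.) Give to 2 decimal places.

Species Q: 1 + 1 = 2
Species R: 1 + (0.61×2 + 0.39×1) = 2.61
Species S: 1 + (0.38×2 + 0.27×2.61 + 0.35×1) = 2.8147
Species T: 1 + 2.8147 = 3.8147

3.81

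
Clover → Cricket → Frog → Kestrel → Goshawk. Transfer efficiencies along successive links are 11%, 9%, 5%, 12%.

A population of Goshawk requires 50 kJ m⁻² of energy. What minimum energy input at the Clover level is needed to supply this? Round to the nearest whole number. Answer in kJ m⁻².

Cumulative transfer efficiency: 0.11 × 0.09 × 0.05 × 0.12 = 0.0000594
Clover energy = 50 / 0.0000594 = 841751 kJ m⁻²

841751 kJ m⁻²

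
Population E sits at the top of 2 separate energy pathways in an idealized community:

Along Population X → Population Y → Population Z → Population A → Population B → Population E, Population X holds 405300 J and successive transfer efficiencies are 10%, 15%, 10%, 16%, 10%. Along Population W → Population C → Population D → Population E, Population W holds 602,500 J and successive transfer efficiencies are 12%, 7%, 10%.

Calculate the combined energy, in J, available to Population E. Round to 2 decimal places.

515.83 J

Via Population X: 405300 × 0.1 × 0.15 × 0.1 × 0.16 × 0.1 = 9.7272 J
Via Population W: 602500 × 0.12 × 0.07 × 0.1 = 506.1 J
Total at Population E: 9.7272 + 506.1 = 515.8272 J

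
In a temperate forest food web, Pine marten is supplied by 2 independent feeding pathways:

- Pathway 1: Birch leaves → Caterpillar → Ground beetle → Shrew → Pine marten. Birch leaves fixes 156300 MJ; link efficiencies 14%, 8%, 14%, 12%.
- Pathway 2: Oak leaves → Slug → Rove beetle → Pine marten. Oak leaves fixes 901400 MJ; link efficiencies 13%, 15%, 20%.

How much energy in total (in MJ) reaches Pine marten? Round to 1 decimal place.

Pathway 1: 156300 × 0.14 × 0.08 × 0.14 × 0.12 = 29.409408 MJ
Pathway 2: 901400 × 0.13 × 0.15 × 0.2 = 3515.46 MJ
Total at Pine marten: 29.409408 + 3515.46 = 3544.869408 MJ

3544.9 MJ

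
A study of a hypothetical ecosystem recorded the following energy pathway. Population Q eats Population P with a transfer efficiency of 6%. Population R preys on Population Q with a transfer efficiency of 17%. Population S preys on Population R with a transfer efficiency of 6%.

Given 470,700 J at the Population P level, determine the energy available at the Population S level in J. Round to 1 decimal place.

288.1 J

Population Q: 470700 × 0.06 = 28242 J
Population R: 28242 × 0.17 = 4801.14 J
Population S: 4801.14 × 0.06 = 288.0684 J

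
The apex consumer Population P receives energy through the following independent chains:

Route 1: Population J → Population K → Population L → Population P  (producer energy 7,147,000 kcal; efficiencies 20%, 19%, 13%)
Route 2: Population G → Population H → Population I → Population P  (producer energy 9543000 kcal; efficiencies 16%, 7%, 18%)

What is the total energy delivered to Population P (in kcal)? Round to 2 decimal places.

54544.87 kcal

Route 1: 7147000 × 0.2 × 0.19 × 0.13 = 35306.18 kcal
Route 2: 9543000 × 0.16 × 0.07 × 0.18 = 19238.688 kcal
Total at Population P: 35306.18 + 19238.688 = 54544.868 kcal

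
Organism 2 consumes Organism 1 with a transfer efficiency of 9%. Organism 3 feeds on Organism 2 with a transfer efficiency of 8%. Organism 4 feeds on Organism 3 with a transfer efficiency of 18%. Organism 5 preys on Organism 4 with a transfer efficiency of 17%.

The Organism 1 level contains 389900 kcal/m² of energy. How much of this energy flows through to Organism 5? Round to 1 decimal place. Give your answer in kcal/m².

Organism 2: 389900 × 0.09 = 35091 kcal/m²
Organism 3: 35091 × 0.08 = 2807.28 kcal/m²
Organism 4: 2807.28 × 0.18 = 505.3104 kcal/m²
Organism 5: 505.3104 × 0.17 = 85.902768 kcal/m²

85.9 kcal/m²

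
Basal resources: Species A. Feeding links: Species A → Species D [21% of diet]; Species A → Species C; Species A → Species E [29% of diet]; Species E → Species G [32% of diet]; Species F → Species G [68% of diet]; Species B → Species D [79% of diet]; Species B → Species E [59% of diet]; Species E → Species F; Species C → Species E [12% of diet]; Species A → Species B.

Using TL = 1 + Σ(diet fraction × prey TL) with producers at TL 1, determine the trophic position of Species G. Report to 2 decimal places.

Species B: 1 + 1 = 2
Species C: 1 + 1 = 2
Species D: 1 + (0.79×2 + 0.21×1) = 2.79
Species E: 1 + (0.59×2 + 0.12×2 + 0.29×1) = 2.71
Species F: 1 + 2.71 = 3.71
Species G: 1 + (0.32×2.71 + 0.68×3.71) = 4.39

4.39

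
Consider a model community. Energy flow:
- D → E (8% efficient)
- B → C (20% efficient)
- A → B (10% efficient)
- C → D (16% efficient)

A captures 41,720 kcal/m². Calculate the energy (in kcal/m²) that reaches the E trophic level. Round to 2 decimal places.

10.68 kcal/m²

B: 41720 × 0.1 = 4172 kcal/m²
C: 4172 × 0.2 = 834.4 kcal/m²
D: 834.4 × 0.16 = 133.504 kcal/m²
E: 133.504 × 0.08 = 10.68032 kcal/m²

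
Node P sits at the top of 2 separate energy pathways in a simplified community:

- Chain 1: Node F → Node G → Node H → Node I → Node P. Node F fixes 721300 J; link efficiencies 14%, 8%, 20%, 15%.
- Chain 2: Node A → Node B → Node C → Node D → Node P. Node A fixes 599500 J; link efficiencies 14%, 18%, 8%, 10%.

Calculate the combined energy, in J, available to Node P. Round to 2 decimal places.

Chain 1: 721300 × 0.14 × 0.08 × 0.2 × 0.15 = 242.3568 J
Chain 2: 599500 × 0.14 × 0.18 × 0.08 × 0.1 = 120.8592 J
Total at Node P: 242.3568 + 120.8592 = 363.216 J

363.22 J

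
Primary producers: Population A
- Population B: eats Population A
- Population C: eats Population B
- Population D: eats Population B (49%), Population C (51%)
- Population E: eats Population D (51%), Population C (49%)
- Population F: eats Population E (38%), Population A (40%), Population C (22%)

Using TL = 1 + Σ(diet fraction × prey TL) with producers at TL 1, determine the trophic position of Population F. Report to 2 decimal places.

Population B: 1 + 1 = 2
Population C: 1 + 2 = 3
Population D: 1 + (0.49×2 + 0.51×3) = 3.51
Population E: 1 + (0.51×3.51 + 0.49×3) = 4.2601
Population F: 1 + (0.38×4.2601 + 0.4×1 + 0.22×3) = 3.678838

3.68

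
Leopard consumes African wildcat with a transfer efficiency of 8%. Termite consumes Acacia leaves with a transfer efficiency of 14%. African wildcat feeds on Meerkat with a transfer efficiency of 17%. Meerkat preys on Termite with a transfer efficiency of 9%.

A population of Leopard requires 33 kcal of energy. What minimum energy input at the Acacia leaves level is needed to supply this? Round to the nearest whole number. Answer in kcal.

Cumulative transfer efficiency: 0.14 × 0.09 × 0.17 × 0.08 = 0.00017136
Acacia leaves energy = 33 / 0.00017136 = 192577 kcal

192577 kcal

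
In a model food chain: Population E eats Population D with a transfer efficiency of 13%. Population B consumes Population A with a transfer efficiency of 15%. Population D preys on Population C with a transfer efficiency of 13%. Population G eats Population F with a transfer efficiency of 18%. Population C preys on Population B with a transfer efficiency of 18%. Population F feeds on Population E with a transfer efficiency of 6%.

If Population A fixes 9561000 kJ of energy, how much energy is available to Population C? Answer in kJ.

Population B: 9561000 × 0.15 = 1434150 kJ
Population C: 1434150 × 0.18 = 258147 kJ

258147 kJ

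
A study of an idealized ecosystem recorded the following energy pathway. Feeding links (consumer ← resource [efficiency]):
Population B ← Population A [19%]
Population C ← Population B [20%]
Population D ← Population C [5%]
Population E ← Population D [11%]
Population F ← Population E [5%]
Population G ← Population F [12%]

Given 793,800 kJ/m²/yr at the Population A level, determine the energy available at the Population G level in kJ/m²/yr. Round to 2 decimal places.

1.00 kJ/m²/yr

Population B: 793800 × 0.19 = 150822 kJ/m²/yr
Population C: 150822 × 0.2 = 30164.4 kJ/m²/yr
Population D: 30164.4 × 0.05 = 1508.22 kJ/m²/yr
Population E: 1508.22 × 0.11 = 165.9042 kJ/m²/yr
Population F: 165.9042 × 0.05 = 8.29521 kJ/m²/yr
Population G: 8.29521 × 0.12 = 0.9954252 kJ/m²/yr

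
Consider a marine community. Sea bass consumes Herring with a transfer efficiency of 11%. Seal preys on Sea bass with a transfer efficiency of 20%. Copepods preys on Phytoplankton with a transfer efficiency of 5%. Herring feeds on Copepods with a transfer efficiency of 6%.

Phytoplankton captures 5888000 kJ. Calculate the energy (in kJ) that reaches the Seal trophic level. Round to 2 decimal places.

388.61 kJ

Copepods: 5888000 × 0.05 = 294400 kJ
Herring: 294400 × 0.06 = 17664 kJ
Sea bass: 17664 × 0.11 = 1943.04 kJ
Seal: 1943.04 × 0.2 = 388.608 kJ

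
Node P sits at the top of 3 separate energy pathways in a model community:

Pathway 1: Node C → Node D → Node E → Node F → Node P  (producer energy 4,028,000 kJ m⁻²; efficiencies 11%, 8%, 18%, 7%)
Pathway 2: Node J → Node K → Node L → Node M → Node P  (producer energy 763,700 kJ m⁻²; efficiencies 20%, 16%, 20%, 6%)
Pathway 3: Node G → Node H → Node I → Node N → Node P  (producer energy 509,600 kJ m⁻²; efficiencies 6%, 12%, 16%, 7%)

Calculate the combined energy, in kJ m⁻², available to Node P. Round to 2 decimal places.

Pathway 1: 4028000 × 0.11 × 0.08 × 0.18 × 0.07 = 446.62464 kJ m⁻²
Pathway 2: 763700 × 0.2 × 0.16 × 0.2 × 0.06 = 293.2608 kJ m⁻²
Pathway 3: 509600 × 0.06 × 0.12 × 0.16 × 0.07 = 41.094144 kJ m⁻²
Total at Node P: 446.62464 + 293.2608 + 41.094144 = 780.979584 kJ m⁻²

780.98 kJ m⁻²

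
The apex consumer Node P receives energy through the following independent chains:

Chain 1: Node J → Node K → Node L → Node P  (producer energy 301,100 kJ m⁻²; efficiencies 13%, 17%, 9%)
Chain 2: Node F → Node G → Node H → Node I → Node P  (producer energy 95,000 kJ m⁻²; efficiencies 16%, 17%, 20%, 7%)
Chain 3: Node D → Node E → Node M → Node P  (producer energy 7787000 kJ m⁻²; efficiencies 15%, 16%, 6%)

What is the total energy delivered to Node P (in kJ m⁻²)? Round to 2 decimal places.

11848.34 kJ m⁻²

Chain 1: 301100 × 0.13 × 0.17 × 0.09 = 598.8879 kJ m⁻²
Chain 2: 95000 × 0.16 × 0.17 × 0.2 × 0.07 = 36.176 kJ m⁻²
Chain 3: 7787000 × 0.15 × 0.16 × 0.06 = 11213.28 kJ m⁻²
Total at Node P: 598.8879 + 36.176 + 11213.28 = 11848.3439 kJ m⁻²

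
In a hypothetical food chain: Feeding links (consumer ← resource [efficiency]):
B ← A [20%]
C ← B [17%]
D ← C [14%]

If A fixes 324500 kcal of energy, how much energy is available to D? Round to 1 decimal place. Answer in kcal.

1544.6 kcal

B: 324500 × 0.2 = 64900 kcal
C: 64900 × 0.17 = 11033 kcal
D: 11033 × 0.14 = 1544.62 kcal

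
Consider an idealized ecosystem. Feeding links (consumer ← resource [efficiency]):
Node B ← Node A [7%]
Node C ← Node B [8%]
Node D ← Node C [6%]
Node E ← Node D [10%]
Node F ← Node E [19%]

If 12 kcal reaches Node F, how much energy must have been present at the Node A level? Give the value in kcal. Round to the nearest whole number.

1879699 kcal

Cumulative transfer efficiency: 0.07 × 0.08 × 0.06 × 0.1 × 0.19 = 0.000006384
Node A energy = 12 / 0.000006384 = 1879699 kcal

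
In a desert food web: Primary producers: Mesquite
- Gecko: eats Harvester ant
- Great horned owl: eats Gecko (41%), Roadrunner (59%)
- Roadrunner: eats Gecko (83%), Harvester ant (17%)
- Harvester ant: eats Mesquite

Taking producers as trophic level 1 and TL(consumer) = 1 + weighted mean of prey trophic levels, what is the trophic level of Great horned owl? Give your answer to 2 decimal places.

4.49

Harvester ant: 1 + 1 = 2
Gecko: 1 + 2 = 3
Roadrunner: 1 + (0.83×3 + 0.17×2) = 3.83
Great horned owl: 1 + (0.41×3 + 0.59×3.83) = 4.4897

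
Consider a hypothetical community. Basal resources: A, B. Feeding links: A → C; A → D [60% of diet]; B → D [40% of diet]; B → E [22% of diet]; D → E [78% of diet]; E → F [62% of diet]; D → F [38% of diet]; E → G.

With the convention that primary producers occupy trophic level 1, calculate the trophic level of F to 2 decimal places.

3.48

C: 1 + 1 = 2
D: 1 + (0.6×1 + 0.4×1) = 2
E: 1 + (0.22×1 + 0.78×2) = 2.78
F: 1 + (0.62×2.78 + 0.38×2) = 3.4836
G: 1 + 2.78 = 3.78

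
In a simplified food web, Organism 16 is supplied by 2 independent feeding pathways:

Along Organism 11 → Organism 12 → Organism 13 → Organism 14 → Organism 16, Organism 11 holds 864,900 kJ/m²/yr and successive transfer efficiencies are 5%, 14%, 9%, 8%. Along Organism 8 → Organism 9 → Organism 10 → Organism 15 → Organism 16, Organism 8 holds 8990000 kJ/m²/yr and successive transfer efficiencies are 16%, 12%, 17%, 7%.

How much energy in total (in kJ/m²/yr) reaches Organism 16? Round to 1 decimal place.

2097.6 kJ/m²/yr

Via Organism 11: 864900 × 0.05 × 0.14 × 0.09 × 0.08 = 43.59096 kJ/m²/yr
Via Organism 8: 8990000 × 0.16 × 0.12 × 0.17 × 0.07 = 2054.0352 kJ/m²/yr
Total at Organism 16: 43.59096 + 2054.0352 = 2097.62616 kJ/m²/yr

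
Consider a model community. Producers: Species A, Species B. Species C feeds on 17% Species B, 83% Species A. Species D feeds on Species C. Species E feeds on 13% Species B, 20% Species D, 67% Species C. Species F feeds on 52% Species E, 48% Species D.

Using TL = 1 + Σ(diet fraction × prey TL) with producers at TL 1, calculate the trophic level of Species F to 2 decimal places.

4.04

Species C: 1 + (0.17×1 + 0.83×1) = 2
Species D: 1 + 2 = 3
Species E: 1 + (0.13×1 + 0.2×3 + 0.67×2) = 3.07
Species F: 1 + (0.52×3.07 + 0.48×3) = 4.0364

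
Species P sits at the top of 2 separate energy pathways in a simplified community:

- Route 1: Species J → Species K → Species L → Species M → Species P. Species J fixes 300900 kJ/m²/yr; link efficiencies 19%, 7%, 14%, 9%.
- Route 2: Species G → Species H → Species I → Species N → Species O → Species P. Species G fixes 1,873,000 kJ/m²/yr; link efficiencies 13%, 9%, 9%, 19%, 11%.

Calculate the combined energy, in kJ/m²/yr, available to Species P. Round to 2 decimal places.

91.65 kJ/m²/yr

Route 1: 300900 × 0.19 × 0.07 × 0.14 × 0.09 = 50.424822 kJ/m²/yr
Route 2: 1873000 × 0.13 × 0.09 × 0.09 × 0.19 × 0.11 = 41.2204221 kJ/m²/yr
Total at Species P: 50.424822 + 41.2204221 = 91.6452441 kJ/m²/yr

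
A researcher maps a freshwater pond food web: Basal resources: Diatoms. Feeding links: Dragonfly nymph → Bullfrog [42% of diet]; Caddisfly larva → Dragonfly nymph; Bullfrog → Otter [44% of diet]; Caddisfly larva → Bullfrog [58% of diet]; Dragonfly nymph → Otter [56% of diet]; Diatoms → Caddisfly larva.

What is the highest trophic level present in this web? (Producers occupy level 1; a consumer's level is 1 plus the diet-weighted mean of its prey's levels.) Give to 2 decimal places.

4.18

Caddisfly larva: 1 + 1 = 2
Dragonfly nymph: 1 + 2 = 3
Bullfrog: 1 + (0.42×3 + 0.58×2) = 3.42
Otter: 1 + (0.56×3 + 0.44×3.42) = 4.1848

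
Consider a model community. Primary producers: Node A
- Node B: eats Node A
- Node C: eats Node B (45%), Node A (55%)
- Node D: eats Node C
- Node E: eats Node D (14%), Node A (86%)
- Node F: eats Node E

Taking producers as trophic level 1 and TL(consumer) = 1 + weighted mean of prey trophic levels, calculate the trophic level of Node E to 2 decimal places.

2.34

Node B: 1 + 1 = 2
Node C: 1 + (0.45×2 + 0.55×1) = 2.45
Node D: 1 + 2.45 = 3.45
Node E: 1 + (0.14×3.45 + 0.86×1) = 2.343
Node F: 1 + 2.343 = 3.343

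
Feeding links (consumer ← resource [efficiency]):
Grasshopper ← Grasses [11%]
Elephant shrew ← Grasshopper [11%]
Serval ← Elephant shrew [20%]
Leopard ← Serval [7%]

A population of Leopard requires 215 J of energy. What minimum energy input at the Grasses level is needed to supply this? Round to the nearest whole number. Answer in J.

Cumulative transfer efficiency: 0.11 × 0.11 × 0.2 × 0.07 = 0.0001694
Grasses energy = 215 / 0.0001694 = 1269185 J

1269185 J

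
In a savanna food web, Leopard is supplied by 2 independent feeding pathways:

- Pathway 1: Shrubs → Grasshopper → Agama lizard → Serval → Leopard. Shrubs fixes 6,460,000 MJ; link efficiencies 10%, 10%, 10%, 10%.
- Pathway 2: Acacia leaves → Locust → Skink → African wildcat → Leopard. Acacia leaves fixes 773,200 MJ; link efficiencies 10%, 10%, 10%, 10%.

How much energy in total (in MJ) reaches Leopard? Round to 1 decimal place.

723.3 MJ

Pathway 1: 6460000 × 0.1 × 0.1 × 0.1 × 0.1 = 646 MJ
Pathway 2: 773200 × 0.1 × 0.1 × 0.1 × 0.1 = 77.32 MJ
Total at Leopard: 646 + 77.32 = 723.32 MJ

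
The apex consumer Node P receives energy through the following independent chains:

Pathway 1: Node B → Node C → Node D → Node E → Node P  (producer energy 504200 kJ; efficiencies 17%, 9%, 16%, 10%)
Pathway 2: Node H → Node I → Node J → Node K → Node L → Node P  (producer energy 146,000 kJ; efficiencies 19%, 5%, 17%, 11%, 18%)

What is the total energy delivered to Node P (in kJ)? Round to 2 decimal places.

Pathway 1: 504200 × 0.17 × 0.09 × 0.16 × 0.1 = 123.42816 kJ
Pathway 2: 146000 × 0.19 × 0.05 × 0.17 × 0.11 × 0.18 = 4.668642 kJ
Total at Node P: 123.42816 + 4.668642 = 128.096802 kJ

128.10 kJ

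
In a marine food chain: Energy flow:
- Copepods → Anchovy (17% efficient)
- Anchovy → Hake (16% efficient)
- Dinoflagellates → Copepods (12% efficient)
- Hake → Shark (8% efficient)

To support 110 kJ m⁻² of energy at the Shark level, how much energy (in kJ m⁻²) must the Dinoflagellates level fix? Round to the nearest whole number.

Cumulative transfer efficiency: 0.12 × 0.17 × 0.16 × 0.08 = 0.00026112
Dinoflagellates energy = 110 / 0.00026112 = 421262 kJ m⁻²

421262 kJ m⁻²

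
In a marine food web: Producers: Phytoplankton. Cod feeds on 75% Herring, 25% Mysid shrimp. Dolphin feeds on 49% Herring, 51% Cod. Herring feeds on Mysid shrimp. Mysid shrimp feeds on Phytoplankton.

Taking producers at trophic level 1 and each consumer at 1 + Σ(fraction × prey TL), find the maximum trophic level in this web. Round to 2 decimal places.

4.38

Mysid shrimp: 1 + 1 = 2
Herring: 1 + 2 = 3
Cod: 1 + (0.75×3 + 0.25×2) = 3.75
Dolphin: 1 + (0.49×3 + 0.51×3.75) = 4.3825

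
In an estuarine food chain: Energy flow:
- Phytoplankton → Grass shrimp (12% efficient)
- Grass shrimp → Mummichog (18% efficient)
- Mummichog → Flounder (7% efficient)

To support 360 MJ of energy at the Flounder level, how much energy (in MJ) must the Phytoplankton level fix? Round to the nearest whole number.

Cumulative transfer efficiency: 0.12 × 0.18 × 0.07 = 0.001512
Phytoplankton energy = 360 / 0.001512 = 238095 MJ

238095 MJ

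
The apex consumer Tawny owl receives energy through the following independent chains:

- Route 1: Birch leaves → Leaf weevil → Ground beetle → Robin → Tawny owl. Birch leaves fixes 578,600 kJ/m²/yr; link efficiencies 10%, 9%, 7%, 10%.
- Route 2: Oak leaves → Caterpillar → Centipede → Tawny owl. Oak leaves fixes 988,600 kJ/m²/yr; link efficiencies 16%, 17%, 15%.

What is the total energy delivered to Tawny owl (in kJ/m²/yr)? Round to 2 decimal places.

Route 1: 578600 × 0.1 × 0.09 × 0.07 × 0.1 = 36.4518 kJ/m²/yr
Route 2: 988600 × 0.16 × 0.17 × 0.15 = 4033.488 kJ/m²/yr
Total at Tawny owl: 36.4518 + 4033.488 = 4069.9398 kJ/m²/yr

4069.94 kJ/m²/yr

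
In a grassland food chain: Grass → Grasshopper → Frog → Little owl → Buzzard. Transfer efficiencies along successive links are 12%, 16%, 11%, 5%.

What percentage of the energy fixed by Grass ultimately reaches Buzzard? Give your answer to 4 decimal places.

Product of link efficiencies: 0.12 × 0.16 × 0.11 × 0.05 = 0.0001056
As a percentage: 0.0001056 × 100 = 0.0106%

0.0106%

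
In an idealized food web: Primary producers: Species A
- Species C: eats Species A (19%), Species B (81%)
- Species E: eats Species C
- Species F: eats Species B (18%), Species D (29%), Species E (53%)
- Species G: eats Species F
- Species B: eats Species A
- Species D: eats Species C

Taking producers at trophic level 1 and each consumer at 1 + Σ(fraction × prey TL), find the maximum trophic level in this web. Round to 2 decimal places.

5.48

Species B: 1 + 1 = 2
Species C: 1 + (0.19×1 + 0.81×2) = 2.81
Species D: 1 + 2.81 = 3.81
Species E: 1 + 2.81 = 3.81
Species F: 1 + (0.18×2 + 0.29×3.81 + 0.53×3.81) = 4.4842
Species G: 1 + 4.4842 = 5.4842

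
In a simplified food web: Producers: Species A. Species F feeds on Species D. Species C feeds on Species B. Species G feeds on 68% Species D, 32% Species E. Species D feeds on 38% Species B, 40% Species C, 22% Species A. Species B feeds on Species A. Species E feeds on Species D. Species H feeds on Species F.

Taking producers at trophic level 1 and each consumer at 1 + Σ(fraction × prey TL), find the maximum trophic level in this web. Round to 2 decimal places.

Species B: 1 + 1 = 2
Species C: 1 + 2 = 3
Species D: 1 + (0.38×2 + 0.4×3 + 0.22×1) = 3.18
Species E: 1 + 3.18 = 4.18
Species F: 1 + 3.18 = 4.18
Species G: 1 + (0.68×3.18 + 0.32×4.18) = 4.5
Species H: 1 + 4.18 = 5.18

5.18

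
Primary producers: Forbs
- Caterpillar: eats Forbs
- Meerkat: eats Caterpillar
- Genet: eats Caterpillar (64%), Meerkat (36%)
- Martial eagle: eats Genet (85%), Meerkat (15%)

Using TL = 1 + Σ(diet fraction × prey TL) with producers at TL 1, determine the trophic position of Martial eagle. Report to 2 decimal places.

4.31

Caterpillar: 1 + 1 = 2
Meerkat: 1 + 2 = 3
Genet: 1 + (0.64×2 + 0.36×3) = 3.36
Martial eagle: 1 + (0.85×3.36 + 0.15×3) = 4.306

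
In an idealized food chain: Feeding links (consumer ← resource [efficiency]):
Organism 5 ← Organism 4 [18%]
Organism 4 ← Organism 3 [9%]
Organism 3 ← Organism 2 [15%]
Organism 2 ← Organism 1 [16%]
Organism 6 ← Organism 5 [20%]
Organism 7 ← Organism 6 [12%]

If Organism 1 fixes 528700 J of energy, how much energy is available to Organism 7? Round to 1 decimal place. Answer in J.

4.9 J

Organism 2: 528700 × 0.16 = 84592 J
Organism 3: 84592 × 0.15 = 12688.8 J
Organism 4: 12688.8 × 0.09 = 1141.992 J
Organism 5: 1141.992 × 0.18 = 205.55856 J
Organism 6: 205.55856 × 0.2 = 41.111712 J
Organism 7: 41.111712 × 0.12 = 4.93340544 J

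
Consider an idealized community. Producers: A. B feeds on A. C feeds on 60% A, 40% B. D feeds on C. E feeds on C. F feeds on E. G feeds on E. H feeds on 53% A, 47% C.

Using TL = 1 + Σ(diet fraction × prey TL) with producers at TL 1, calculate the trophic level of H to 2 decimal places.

2.66

B: 1 + 1 = 2
C: 1 + (0.6×1 + 0.4×2) = 2.4
D: 1 + 2.4 = 3.4
E: 1 + 2.4 = 3.4
F: 1 + 3.4 = 4.4
G: 1 + 3.4 = 4.4
H: 1 + (0.53×1 + 0.47×2.4) = 2.658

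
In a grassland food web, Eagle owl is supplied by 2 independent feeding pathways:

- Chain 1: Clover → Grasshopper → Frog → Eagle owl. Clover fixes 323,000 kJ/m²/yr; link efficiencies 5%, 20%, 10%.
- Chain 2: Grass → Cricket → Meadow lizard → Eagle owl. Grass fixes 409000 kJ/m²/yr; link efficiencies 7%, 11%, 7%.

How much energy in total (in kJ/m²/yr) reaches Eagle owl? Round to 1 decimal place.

Chain 1: 323000 × 0.05 × 0.2 × 0.1 = 323 kJ/m²/yr
Chain 2: 409000 × 0.07 × 0.11 × 0.07 = 220.451 kJ/m²/yr
Total at Eagle owl: 323 + 220.451 = 543.451 kJ/m²/yr

543.5 kJ/m²/yr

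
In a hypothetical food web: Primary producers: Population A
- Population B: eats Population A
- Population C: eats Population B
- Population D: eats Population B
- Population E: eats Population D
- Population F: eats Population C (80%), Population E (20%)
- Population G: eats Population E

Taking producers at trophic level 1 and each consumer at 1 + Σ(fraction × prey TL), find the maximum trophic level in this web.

Population B: 1 + 1 = 2
Population C: 1 + 2 = 3
Population D: 1 + 2 = 3
Population E: 1 + 3 = 4
Population F: 1 + (0.8×3 + 0.2×4) = 4.2
Population G: 1 + 4 = 5

5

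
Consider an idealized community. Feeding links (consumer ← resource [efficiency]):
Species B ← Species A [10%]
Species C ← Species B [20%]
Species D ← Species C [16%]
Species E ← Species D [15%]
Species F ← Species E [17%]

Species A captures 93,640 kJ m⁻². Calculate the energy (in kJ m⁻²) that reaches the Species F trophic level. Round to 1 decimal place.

Species B: 93640 × 0.1 = 9364 kJ m⁻²
Species C: 9364 × 0.2 = 1872.8 kJ m⁻²
Species D: 1872.8 × 0.16 = 299.648 kJ m⁻²
Species E: 299.648 × 0.15 = 44.9472 kJ m⁻²
Species F: 44.9472 × 0.17 = 7.641024 kJ m⁻²

7.6 kJ m⁻²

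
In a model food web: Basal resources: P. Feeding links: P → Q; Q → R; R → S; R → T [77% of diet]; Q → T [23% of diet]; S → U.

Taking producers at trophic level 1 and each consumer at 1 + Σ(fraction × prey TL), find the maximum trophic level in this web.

Q: 1 + 1 = 2
R: 1 + 2 = 3
S: 1 + 3 = 4
T: 1 + (0.77×3 + 0.23×2) = 3.77
U: 1 + 4 = 5

5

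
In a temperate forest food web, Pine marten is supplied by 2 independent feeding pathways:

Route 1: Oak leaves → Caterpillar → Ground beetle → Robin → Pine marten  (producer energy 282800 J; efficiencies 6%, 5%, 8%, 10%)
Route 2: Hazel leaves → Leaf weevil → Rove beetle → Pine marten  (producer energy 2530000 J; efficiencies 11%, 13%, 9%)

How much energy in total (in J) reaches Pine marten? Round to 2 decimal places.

Route 1: 282800 × 0.06 × 0.05 × 0.08 × 0.1 = 6.7872 J
Route 2: 2530000 × 0.11 × 0.13 × 0.09 = 3256.11 J
Total at Pine marten: 6.7872 + 3256.11 = 3262.8972 J

3262.90 J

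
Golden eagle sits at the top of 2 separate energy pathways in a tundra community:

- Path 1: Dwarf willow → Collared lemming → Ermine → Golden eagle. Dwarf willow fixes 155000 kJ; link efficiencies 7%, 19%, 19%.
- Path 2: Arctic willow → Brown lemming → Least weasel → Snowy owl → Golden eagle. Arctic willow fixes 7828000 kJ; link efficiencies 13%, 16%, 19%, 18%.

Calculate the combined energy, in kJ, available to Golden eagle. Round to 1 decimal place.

5960.2 kJ

Path 1: 155000 × 0.07 × 0.19 × 0.19 = 391.685 kJ
Path 2: 7828000 × 0.13 × 0.16 × 0.19 × 0.18 = 5568.52608 kJ
Total at Golden eagle: 391.685 + 5568.52608 = 5960.21108 kJ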